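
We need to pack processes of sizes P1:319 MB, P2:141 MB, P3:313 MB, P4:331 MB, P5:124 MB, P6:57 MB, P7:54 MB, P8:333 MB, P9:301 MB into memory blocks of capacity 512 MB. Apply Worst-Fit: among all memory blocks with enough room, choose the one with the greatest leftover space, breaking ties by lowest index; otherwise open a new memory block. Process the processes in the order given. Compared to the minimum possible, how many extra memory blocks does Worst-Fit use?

0

Worst-Fit: [319,141] [313,124] [331,57,54] [333] [301] → 5 memory blocks.
5 processes exceed 256 MB (half the capacity), and no two of those can share a memory block, so at least 5 memory blocks are needed.
So 5 is already optimal.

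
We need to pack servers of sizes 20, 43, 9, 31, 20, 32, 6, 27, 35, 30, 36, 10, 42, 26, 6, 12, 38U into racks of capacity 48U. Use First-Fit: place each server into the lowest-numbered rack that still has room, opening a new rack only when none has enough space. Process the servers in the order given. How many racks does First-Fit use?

rack 1: place 20U, 28U left
rack 2: place 43U, 5U left
rack 1: place 9U, 19U left
rack 3: place 31U, 17U left
rack 4: place 20U, 28U left
rack 5: place 32U, 16U left
rack 1: place 6U, 13U left
rack 4: place 27U, 1U left
rack 6: place 35U, 13U left
rack 7: place 30U, 18U left
rack 8: place 36U, 12U left
rack 1: place 10U, 3U left
rack 9: place 42U, 6U left
rack 10: place 26U, 22U left
rack 3: place 6U, 11U left
rack 5: place 12U, 4U left
rack 11: place 38U, 10U left
Final racks: [20,9,6,10] [43] [31,6] [20,27] [32,12] [35] [30] [36] [42] [26] [38].

11 racks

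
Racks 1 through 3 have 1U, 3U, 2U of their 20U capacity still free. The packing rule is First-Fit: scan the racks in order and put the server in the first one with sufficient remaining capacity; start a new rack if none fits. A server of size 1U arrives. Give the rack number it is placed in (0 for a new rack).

Racks with room: rack 1 (1U), rack 2 (3U), rack 3 (2U).
The first with room is rack 1.

1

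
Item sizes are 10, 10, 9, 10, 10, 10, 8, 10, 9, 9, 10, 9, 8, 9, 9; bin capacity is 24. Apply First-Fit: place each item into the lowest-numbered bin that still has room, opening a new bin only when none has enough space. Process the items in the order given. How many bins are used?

10 → bin 1 (remaining 14)
10 → bin 1 (remaining 4)
9 → bin 2 (remaining 15)
10 → bin 2 (remaining 5)
10 → bin 3 (remaining 14)
10 → bin 3 (remaining 4)
8 → bin 4 (remaining 16)
10 → bin 4 (remaining 6)
9 → bin 5 (remaining 15)
9 → bin 5 (remaining 6)
10 → bin 6 (remaining 14)
9 → bin 6 (remaining 5)
8 → bin 7 (remaining 16)
9 → bin 7 (remaining 7)
9 → bin 8 (remaining 15)

8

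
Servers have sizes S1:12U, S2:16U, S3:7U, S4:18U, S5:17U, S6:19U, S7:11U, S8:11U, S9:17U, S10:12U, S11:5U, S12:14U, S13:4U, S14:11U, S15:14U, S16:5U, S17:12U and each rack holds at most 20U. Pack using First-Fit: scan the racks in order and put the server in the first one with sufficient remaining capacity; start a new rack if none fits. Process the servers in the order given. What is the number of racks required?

S1 (12U) → rack 1 (remaining 8U)
S2 (16U) → rack 2 (remaining 4U)
S3 (7U) → rack 1 (remaining 1U)
S4 (18U) → rack 3 (remaining 2U)
S5 (17U) → rack 4 (remaining 3U)
S6 (19U) → rack 5 (remaining 1U)
S7 (11U) → rack 6 (remaining 9U)
S8 (11U) → rack 7 (remaining 9U)
S9 (17U) → rack 8 (remaining 3U)
S10 (12U) → rack 9 (remaining 8U)
S11 (5U) → rack 6 (remaining 4U)
S12 (14U) → rack 10 (remaining 6U)
S13 (4U) → rack 2 (remaining 0U)
S14 (11U) → rack 11 (remaining 9U)
S15 (14U) → rack 12 (remaining 6U)
S16 (5U) → rack 7 (remaining 4U)
S17 (12U) → rack 13 (remaining 8U)
Final racks: [12,7] [16,4] [18] [17] [19] [11,5] [11,5] [17] [12] [14] [11] [14] [12].

13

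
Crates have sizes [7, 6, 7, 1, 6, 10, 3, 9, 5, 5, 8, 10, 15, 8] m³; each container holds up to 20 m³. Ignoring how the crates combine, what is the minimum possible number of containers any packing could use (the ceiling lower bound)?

Total size = 7 + 6 + 7 + 1 + 6 + 10 + 3 + 9 + 5 + 5 + 8 + 10 + 15 + 8 = 100 m³.
⌈100 / 20⌉ = 5.

5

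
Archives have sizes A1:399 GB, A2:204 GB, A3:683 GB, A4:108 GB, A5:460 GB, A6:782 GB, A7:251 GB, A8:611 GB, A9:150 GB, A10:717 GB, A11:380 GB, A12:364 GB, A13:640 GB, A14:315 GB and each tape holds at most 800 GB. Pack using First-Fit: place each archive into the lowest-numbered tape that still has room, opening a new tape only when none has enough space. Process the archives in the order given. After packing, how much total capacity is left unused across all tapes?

A1 (399 GB) → tape 1 (remaining 401 GB)
A2 (204 GB) → tape 1 (remaining 197 GB)
A3 (683 GB) → tape 2 (remaining 117 GB)
A4 (108 GB) → tape 1 (remaining 89 GB)
A5 (460 GB) → tape 3 (remaining 340 GB)
A6 (782 GB) → tape 4 (remaining 18 GB)
A7 (251 GB) → tape 3 (remaining 89 GB)
A8 (611 GB) → tape 5 (remaining 189 GB)
A9 (150 GB) → tape 5 (remaining 39 GB)
A10 (717 GB) → tape 6 (remaining 83 GB)
A11 (380 GB) → tape 7 (remaining 420 GB)
A12 (364 GB) → tape 7 (remaining 56 GB)
A13 (640 GB) → tape 8 (remaining 160 GB)
A14 (315 GB) → tape 9 (remaining 485 GB)
9 tapes × 800 GB = 7200 GB; used 6064 GB; unused 1136 GB.

1136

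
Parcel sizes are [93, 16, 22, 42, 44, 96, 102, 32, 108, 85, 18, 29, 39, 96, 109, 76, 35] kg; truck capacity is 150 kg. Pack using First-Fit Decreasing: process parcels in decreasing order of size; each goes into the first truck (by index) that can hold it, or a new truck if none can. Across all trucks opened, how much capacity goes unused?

Sorted descending: 109, 108, 102, 96, 96, 93, 85, 76, 44, 42, 39, 35, 32, 29, 22, 18, 16.
truck 1: place 109 kg, 41 kg left
truck 2: place 108 kg, 42 kg left
truck 3: place 102 kg, 48 kg left
truck 4: place 96 kg, 54 kg left
truck 5: place 96 kg, 54 kg left
truck 6: place 93 kg, 57 kg left
truck 7: place 85 kg, 65 kg left
truck 8: place 76 kg, 74 kg left
truck 3: place 44 kg, 4 kg left
truck 2: place 42 kg, 0 kg left
truck 1: place 39 kg, 2 kg left
truck 4: place 35 kg, 19 kg left
truck 5: place 32 kg, 22 kg left
truck 6: place 29 kg, 28 kg left
truck 5: place 22 kg, 0 kg left
truck 4: place 18 kg, 1 kg left
truck 6: place 16 kg, 12 kg left
8 trucks × 150 kg = 1200 kg; used 1042 kg; unused 158 kg.

158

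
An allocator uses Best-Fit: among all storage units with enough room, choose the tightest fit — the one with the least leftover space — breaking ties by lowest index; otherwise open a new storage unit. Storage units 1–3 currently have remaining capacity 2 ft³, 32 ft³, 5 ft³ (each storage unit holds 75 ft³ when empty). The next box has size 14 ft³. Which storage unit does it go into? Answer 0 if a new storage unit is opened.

Storage units with room: storage unit 2 (32 ft³).
Tightest fit is storage unit 2 with 32 ft³ free.

2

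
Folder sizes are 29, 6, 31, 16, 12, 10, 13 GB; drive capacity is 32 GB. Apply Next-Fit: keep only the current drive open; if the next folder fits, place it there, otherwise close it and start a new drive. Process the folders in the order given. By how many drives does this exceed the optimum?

1

Next-Fit: [29] [6] [31] [16,12] [10,13] → 5 drives.
Total size 117 GB; any packing needs at least ⌈117/32⌉ = 4 drives.
An optimal packing achieves that bound: [31] [29] [16,13] [12,10,6] → 4 drives.
Excess: 5 − 4 = 1.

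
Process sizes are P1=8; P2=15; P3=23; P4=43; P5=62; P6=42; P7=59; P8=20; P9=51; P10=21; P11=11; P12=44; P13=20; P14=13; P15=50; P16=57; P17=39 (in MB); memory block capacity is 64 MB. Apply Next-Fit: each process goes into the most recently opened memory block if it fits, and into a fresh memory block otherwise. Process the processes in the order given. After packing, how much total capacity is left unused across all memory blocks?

190

Put P1 (8 MB) in memory block 1; 56 MB remain.
Put P2 (15 MB) in memory block 1; 41 MB remain.
Put P3 (23 MB) in memory block 1; 18 MB remain.
Put P4 (43 MB) in memory block 2; 21 MB remain.
Put P5 (62 MB) in memory block 3; 2 MB remain.
Put P6 (42 MB) in memory block 4; 22 MB remain.
Put P7 (59 MB) in memory block 5; 5 MB remain.
Put P8 (20 MB) in memory block 6; 44 MB remain.
Put P9 (51 MB) in memory block 7; 13 MB remain.
Put P10 (21 MB) in memory block 8; 43 MB remain.
Put P11 (11 MB) in memory block 8; 32 MB remain.
Put P12 (44 MB) in memory block 9; 20 MB remain.
Put P13 (20 MB) in memory block 9; 0 MB remain.
Put P14 (13 MB) in memory block 10; 51 MB remain.
Put P15 (50 MB) in memory block 10; 1 MB remain.
Put P16 (57 MB) in memory block 11; 7 MB remain.
Put P17 (39 MB) in memory block 12; 25 MB remain.
12 memory blocks × 64 MB = 768 MB; used 578 MB; unused 190 MB.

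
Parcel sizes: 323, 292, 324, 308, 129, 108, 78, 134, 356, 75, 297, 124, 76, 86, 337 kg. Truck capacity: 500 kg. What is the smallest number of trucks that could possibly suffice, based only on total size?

Total size = 323 + 292 + 324 + 308 + 129 + 108 + 78 + 134 + 356 + 75 + 297 + 124 + 76 + 86 + 337 = 3047 kg.
⌈3047 / 500⌉ = 7.

7 trucks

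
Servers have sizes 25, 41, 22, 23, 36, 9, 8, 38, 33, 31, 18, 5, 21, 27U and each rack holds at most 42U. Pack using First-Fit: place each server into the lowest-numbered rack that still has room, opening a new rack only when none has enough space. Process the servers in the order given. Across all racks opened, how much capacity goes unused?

rack 1: place 25U, 17U left
rack 2: place 41U, 1U left
rack 3: place 22U, 20U left
rack 4: place 23U, 19U left
rack 5: place 36U, 6U left
rack 1: place 9U, 8U left
rack 1: place 8U, 0U left
rack 6: place 38U, 4U left
rack 7: place 33U, 9U left
rack 8: place 31U, 11U left
rack 3: place 18U, 2U left
rack 4: place 5U, 14U left
rack 9: place 21U, 21U left
rack 10: place 27U, 15U left
10 racks × 42U = 420U; used 337U; unused 83U.

83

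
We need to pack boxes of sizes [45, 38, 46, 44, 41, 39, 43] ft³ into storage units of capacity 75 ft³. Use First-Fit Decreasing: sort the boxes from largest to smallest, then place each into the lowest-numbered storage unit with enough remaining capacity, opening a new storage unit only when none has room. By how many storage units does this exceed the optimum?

First-Fit Decreasing: [46] [45] [44] [43] [41] [39] [38] → 7 storage units.
7 boxes exceed 37.5 ft³ (half the capacity), and no two of those can share a storage unit, so at least 7 storage units are needed.
So 7 is already optimal.

0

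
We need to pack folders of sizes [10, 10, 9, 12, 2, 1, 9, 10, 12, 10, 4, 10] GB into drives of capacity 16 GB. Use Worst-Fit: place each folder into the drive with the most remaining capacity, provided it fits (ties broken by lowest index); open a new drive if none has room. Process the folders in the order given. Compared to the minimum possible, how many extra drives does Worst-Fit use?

0

Worst-Fit: [10,1] [10] [9,2] [12] [9,4] [10] [12] [10] [10] → 9 drives.
9 folders exceed 8 GB (half the capacity), and no two of those can share a drive, so at least 9 drives are needed.
So 9 is already optimal.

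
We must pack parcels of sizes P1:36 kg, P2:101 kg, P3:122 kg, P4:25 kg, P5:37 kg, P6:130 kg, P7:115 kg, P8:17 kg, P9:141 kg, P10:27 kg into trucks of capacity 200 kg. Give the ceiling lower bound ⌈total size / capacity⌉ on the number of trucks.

4

Total size = 36 + 101 + 122 + 25 + 37 + 130 + 115 + 17 + 141 + 27 = 751 kg.
⌈751 / 200⌉ = 4.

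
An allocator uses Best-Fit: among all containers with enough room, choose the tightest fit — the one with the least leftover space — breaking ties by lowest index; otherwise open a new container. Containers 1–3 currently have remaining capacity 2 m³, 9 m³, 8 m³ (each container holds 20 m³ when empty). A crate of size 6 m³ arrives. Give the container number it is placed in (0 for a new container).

3

Containers with room: container 2 (9 m³), container 3 (8 m³).
Tightest fit is container 3 with 8 m³ free.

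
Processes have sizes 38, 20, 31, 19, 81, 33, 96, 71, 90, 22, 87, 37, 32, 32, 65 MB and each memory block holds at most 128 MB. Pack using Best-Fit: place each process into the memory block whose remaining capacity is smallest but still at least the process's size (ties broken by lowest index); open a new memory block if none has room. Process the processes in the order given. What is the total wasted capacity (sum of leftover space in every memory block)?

142

38 MB → memory block 1 (remaining 90 MB)
20 MB → memory block 1 (remaining 70 MB)
31 MB → memory block 1 (remaining 39 MB)
19 MB → memory block 1 (remaining 20 MB)
81 MB → memory block 2 (remaining 47 MB)
33 MB → memory block 2 (remaining 14 MB)
96 MB → memory block 3 (remaining 32 MB)
71 MB → memory block 4 (remaining 57 MB)
90 MB → memory block 5 (remaining 38 MB)
22 MB → memory block 3 (remaining 10 MB)
87 MB → memory block 6 (remaining 41 MB)
37 MB → memory block 5 (remaining 1 MB)
32 MB → memory block 6 (remaining 9 MB)
32 MB → memory block 4 (remaining 25 MB)
65 MB → memory block 7 (remaining 63 MB)
7 memory blocks × 128 MB = 896 MB; used 754 MB; unused 142 MB.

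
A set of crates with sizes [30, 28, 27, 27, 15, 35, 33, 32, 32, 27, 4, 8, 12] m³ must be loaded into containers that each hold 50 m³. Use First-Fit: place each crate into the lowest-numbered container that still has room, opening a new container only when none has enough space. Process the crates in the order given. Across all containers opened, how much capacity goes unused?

30 m³ → container 1 (remaining 20 m³)
28 m³ → container 2 (remaining 22 m³)
27 m³ → container 3 (remaining 23 m³)
27 m³ → container 4 (remaining 23 m³)
15 m³ → container 1 (remaining 5 m³)
35 m³ → container 5 (remaining 15 m³)
33 m³ → container 6 (remaining 17 m³)
32 m³ → container 7 (remaining 18 m³)
32 m³ → container 8 (remaining 18 m³)
27 m³ → container 9 (remaining 23 m³)
4 m³ → container 1 (remaining 1 m³)
8 m³ → container 2 (remaining 14 m³)
12 m³ → container 2 (remaining 2 m³)
9 containers × 50 m³ = 450 m³; used 310 m³; unused 140 m³.

140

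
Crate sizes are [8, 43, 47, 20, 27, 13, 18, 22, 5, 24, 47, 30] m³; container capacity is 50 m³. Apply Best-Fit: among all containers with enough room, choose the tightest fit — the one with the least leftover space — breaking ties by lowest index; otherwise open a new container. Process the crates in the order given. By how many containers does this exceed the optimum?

Best-Fit: [8,20,13] [43] [47] [27,18,5] [22,24] [47] [30] → 7 containers.
Total size 304 m³; any packing needs at least ⌈304/50⌉ = 7 containers.
So 7 is already optimal.

0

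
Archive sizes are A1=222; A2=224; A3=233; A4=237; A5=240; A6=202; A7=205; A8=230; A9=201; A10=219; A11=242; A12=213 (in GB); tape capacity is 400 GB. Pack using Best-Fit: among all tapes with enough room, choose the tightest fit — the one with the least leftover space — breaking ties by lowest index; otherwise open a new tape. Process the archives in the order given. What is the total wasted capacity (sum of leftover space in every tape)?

tape 1: place A1 (222 GB), 178 GB left
tape 2: place A2 (224 GB), 176 GB left
tape 3: place A3 (233 GB), 167 GB left
tape 4: place A4 (237 GB), 163 GB left
tape 5: place A5 (240 GB), 160 GB left
tape 6: place A6 (202 GB), 198 GB left
tape 7: place A7 (205 GB), 195 GB left
tape 8: place A8 (230 GB), 170 GB left
tape 9: place A9 (201 GB), 199 GB left
tape 10: place A10 (219 GB), 181 GB left
tape 11: place A11 (242 GB), 158 GB left
tape 12: place A12 (213 GB), 187 GB left
12 tapes × 400 GB = 4800 GB; used 2668 GB; unused 2132 GB.

2132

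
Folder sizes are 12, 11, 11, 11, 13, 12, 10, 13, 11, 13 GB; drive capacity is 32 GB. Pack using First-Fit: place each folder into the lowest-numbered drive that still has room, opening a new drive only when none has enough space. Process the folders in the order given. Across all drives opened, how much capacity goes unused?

43

drive 1: place 12 GB, 20 GB left
drive 1: place 11 GB, 9 GB left
drive 2: place 11 GB, 21 GB left
drive 2: place 11 GB, 10 GB left
drive 3: place 13 GB, 19 GB left
drive 3: place 12 GB, 7 GB left
drive 2: place 10 GB, 0 GB left
drive 4: place 13 GB, 19 GB left
drive 4: place 11 GB, 8 GB left
drive 5: place 13 GB, 19 GB left
5 drives × 32 GB = 160 GB; used 117 GB; unused 43 GB.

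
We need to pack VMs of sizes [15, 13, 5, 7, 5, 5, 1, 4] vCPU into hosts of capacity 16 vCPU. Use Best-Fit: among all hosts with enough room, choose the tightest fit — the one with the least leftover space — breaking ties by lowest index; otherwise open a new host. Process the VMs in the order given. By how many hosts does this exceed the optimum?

Best-Fit: [15,1] [13] [5,7,4] [5,5] → 4 hosts.
Total size 55 vCPU; any packing needs at least ⌈55/16⌉ = 4 hosts.
So 4 is already optimal.

0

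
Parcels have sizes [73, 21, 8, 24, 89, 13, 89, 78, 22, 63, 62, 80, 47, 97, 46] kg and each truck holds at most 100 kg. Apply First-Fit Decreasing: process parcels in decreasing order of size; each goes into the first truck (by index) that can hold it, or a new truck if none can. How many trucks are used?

Sorted descending: 97, 89, 89, 80, 78, 73, 63, 62, 47, 46, 24, 22, 21, 13, 8.
97 kg → truck 1 (remaining 3 kg)
89 kg → truck 2 (remaining 11 kg)
89 kg → truck 3 (remaining 11 kg)
80 kg → truck 4 (remaining 20 kg)
78 kg → truck 5 (remaining 22 kg)
73 kg → truck 6 (remaining 27 kg)
63 kg → truck 7 (remaining 37 kg)
62 kg → truck 8 (remaining 38 kg)
47 kg → truck 9 (remaining 53 kg)
46 kg → truck 9 (remaining 7 kg)
24 kg → truck 6 (remaining 3 kg)
22 kg → truck 5 (remaining 0 kg)
21 kg → truck 7 (remaining 16 kg)
13 kg → truck 4 (remaining 7 kg)
8 kg → truck 2 (remaining 3 kg)
Final trucks: [97] [89,8] [89] [80,13] [78,22] [73,24] [63,21] [62] [47,46].

9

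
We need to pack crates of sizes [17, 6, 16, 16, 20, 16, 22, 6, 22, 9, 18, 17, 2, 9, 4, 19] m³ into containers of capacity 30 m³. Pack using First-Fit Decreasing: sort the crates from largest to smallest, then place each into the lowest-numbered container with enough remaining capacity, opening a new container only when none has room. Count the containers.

Sorted descending: 22, 22, 20, 19, 18, 17, 17, 16, 16, 16, 9, 9, 6, 6, 4, 2.
Put 22 m³ in container 1; 8 m³ remain.
Put 22 m³ in container 2; 8 m³ remain.
Put 20 m³ in container 3; 10 m³ remain.
Put 19 m³ in container 4; 11 m³ remain.
Put 18 m³ in container 5; 12 m³ remain.
Put 17 m³ in container 6; 13 m³ remain.
Put 17 m³ in container 7; 13 m³ remain.
Put 16 m³ in container 8; 14 m³ remain.
Put 16 m³ in container 9; 14 m³ remain.
Put 16 m³ in container 10; 14 m³ remain.
Put 9 m³ in container 3; 1 m³ remain.
Put 9 m³ in container 4; 2 m³ remain.
Put 6 m³ in container 1; 2 m³ remain.
Put 6 m³ in container 2; 2 m³ remain.
Put 4 m³ in container 5; 8 m³ remain.
Put 2 m³ in container 1; 0 m³ remain.

10 containers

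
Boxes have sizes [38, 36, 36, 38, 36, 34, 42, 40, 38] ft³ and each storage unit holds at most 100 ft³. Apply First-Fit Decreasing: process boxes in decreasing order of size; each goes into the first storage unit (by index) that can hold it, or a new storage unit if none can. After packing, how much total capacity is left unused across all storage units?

162

Sorted descending: 42, 40, 38, 38, 38, 36, 36, 36, 34.
storage unit 1: place 42 ft³, 58 ft³ left
storage unit 1: place 40 ft³, 18 ft³ left
storage unit 2: place 38 ft³, 62 ft³ left
storage unit 2: place 38 ft³, 24 ft³ left
storage unit 3: place 38 ft³, 62 ft³ left
storage unit 3: place 36 ft³, 26 ft³ left
storage unit 4: place 36 ft³, 64 ft³ left
storage unit 4: place 36 ft³, 28 ft³ left
storage unit 5: place 34 ft³, 66 ft³ left
5 storage units × 100 ft³ = 500 ft³; used 338 ft³; unused 162 ft³.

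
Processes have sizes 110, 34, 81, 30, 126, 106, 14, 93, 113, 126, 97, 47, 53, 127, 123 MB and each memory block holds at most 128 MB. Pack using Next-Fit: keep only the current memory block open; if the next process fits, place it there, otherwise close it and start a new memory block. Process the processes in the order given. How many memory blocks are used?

110 MB → memory block 1 (remaining 18 MB)
34 MB → memory block 2 (remaining 94 MB)
81 MB → memory block 2 (remaining 13 MB)
30 MB → memory block 3 (remaining 98 MB)
126 MB → memory block 4 (remaining 2 MB)
106 MB → memory block 5 (remaining 22 MB)
14 MB → memory block 5 (remaining 8 MB)
93 MB → memory block 6 (remaining 35 MB)
113 MB → memory block 7 (remaining 15 MB)
126 MB → memory block 8 (remaining 2 MB)
97 MB → memory block 9 (remaining 31 MB)
47 MB → memory block 10 (remaining 81 MB)
53 MB → memory block 10 (remaining 28 MB)
127 MB → memory block 11 (remaining 1 MB)
123 MB → memory block 12 (remaining 5 MB)
Final memory blocks: [110] [34,81] [30] [126] [106,14] [93] [113] [126] [97] [47,53] [127] [123].

12 memory blocks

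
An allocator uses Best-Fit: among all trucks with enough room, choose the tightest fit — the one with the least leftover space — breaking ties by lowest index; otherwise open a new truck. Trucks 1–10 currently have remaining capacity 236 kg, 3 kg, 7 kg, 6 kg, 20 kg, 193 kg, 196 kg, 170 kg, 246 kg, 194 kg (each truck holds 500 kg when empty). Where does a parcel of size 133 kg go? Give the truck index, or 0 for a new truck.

Trucks with room: truck 1 (236 kg), truck 6 (193 kg), truck 7 (196 kg), truck 8 (170 kg), truck 9 (246 kg), truck 10 (194 kg).
Tightest fit is truck 8 with 170 kg free.

8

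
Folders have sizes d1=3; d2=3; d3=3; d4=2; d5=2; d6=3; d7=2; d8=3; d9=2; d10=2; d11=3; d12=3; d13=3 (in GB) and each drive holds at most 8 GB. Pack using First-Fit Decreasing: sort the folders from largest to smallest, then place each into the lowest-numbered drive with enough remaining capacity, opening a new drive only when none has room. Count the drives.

5

Sorted descending: 3, 3, 3, 3, 3, 3, 3, 3, 2, 2, 2, 2, 2.
3 GB → drive 1 (remaining 5 GB)
3 GB → drive 1 (remaining 2 GB)
3 GB → drive 2 (remaining 5 GB)
3 GB → drive 2 (remaining 2 GB)
3 GB → drive 3 (remaining 5 GB)
3 GB → drive 3 (remaining 2 GB)
3 GB → drive 4 (remaining 5 GB)
3 GB → drive 4 (remaining 2 GB)
2 GB → drive 1 (remaining 0 GB)
2 GB → drive 2 (remaining 0 GB)
2 GB → drive 3 (remaining 0 GB)
2 GB → drive 4 (remaining 0 GB)
2 GB → drive 5 (remaining 6 GB)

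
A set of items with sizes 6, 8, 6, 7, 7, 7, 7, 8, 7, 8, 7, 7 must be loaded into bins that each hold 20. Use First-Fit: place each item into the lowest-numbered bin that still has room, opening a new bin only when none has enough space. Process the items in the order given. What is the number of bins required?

6 → bin 1 (remaining 14)
8 → bin 1 (remaining 6)
6 → bin 1 (remaining 0)
7 → bin 2 (remaining 13)
7 → bin 2 (remaining 6)
7 → bin 3 (remaining 13)
7 → bin 3 (remaining 6)
8 → bin 4 (remaining 12)
7 → bin 4 (remaining 5)
8 → bin 5 (remaining 12)
7 → bin 5 (remaining 5)
7 → bin 6 (remaining 13)
Final bins: [6,8,6] [7,7] [7,7] [8,7] [8,7] [7].

6 bins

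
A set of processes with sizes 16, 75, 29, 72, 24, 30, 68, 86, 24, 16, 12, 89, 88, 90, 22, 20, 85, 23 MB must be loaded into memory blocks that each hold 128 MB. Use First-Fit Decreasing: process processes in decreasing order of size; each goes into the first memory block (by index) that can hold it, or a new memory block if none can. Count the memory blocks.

8

Sorted descending: 90, 89, 88, 86, 85, 75, 72, 68, 30, 29, 24, 24, 23, 22, 20, 16, 16, 12.
90 MB → memory block 1 (remaining 38 MB)
89 MB → memory block 2 (remaining 39 MB)
88 MB → memory block 3 (remaining 40 MB)
86 MB → memory block 4 (remaining 42 MB)
85 MB → memory block 5 (remaining 43 MB)
75 MB → memory block 6 (remaining 53 MB)
72 MB → memory block 7 (remaining 56 MB)
68 MB → memory block 8 (remaining 60 MB)
30 MB → memory block 1 (remaining 8 MB)
29 MB → memory block 2 (remaining 10 MB)
24 MB → memory block 3 (remaining 16 MB)
24 MB → memory block 4 (remaining 18 MB)
23 MB → memory block 5 (remaining 20 MB)
22 MB → memory block 6 (remaining 31 MB)
20 MB → memory block 5 (remaining 0 MB)
16 MB → memory block 3 (remaining 0 MB)
16 MB → memory block 4 (remaining 2 MB)
12 MB → memory block 6 (remaining 19 MB)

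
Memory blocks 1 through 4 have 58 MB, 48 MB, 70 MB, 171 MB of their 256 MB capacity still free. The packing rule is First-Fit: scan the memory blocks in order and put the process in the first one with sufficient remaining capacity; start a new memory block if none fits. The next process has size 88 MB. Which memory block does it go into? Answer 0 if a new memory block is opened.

4

Memory blocks with room: memory block 4 (171 MB).
The first with room is memory block 4.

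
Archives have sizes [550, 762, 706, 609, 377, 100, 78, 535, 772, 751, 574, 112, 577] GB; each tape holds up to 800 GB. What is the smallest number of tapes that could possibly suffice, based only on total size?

9

Total size = 550 + 762 + 706 + 609 + 377 + 100 + 78 + 535 + 772 + 751 + 574 + 112 + 577 = 6503 GB.
⌈6503 / 800⌉ = 9.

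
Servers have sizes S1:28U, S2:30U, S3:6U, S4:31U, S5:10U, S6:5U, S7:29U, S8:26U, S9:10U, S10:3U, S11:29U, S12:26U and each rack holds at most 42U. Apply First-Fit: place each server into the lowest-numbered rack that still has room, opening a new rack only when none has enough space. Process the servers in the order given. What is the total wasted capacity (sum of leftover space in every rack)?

S1 (28U) → rack 1 (remaining 14U)
S2 (30U) → rack 2 (remaining 12U)
S3 (6U) → rack 1 (remaining 8U)
S4 (31U) → rack 3 (remaining 11U)
S5 (10U) → rack 2 (remaining 2U)
S6 (5U) → rack 1 (remaining 3U)
S7 (29U) → rack 4 (remaining 13U)
S8 (26U) → rack 5 (remaining 16U)
S9 (10U) → rack 3 (remaining 1U)
S10 (3U) → rack 1 (remaining 0U)
S11 (29U) → rack 6 (remaining 13U)
S12 (26U) → rack 7 (remaining 16U)
7 racks × 42U = 294U; used 233U; unused 61U.

61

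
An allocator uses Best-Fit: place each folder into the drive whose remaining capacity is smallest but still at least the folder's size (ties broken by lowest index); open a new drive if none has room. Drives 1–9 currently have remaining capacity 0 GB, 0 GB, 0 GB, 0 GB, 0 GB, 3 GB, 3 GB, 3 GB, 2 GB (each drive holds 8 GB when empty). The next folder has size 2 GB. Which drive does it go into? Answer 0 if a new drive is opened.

Drives with room: drive 6 (3 GB), drive 7 (3 GB), drive 8 (3 GB), drive 9 (2 GB).
Tightest fit is drive 9 with 2 GB free.

9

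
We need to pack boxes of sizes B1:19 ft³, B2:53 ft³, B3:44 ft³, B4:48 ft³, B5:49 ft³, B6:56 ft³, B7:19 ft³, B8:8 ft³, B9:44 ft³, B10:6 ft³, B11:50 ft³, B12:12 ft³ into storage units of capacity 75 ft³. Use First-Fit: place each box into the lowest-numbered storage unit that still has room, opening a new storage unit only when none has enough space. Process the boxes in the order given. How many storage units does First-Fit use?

Put B1 (19 ft³) in storage unit 1; 56 ft³ remain.
Put B2 (53 ft³) in storage unit 1; 3 ft³ remain.
Put B3 (44 ft³) in storage unit 2; 31 ft³ remain.
Put B4 (48 ft³) in storage unit 3; 27 ft³ remain.
Put B5 (49 ft³) in storage unit 4; 26 ft³ remain.
Put B6 (56 ft³) in storage unit 5; 19 ft³ remain.
Put B7 (19 ft³) in storage unit 2; 12 ft³ remain.
Put B8 (8 ft³) in storage unit 2; 4 ft³ remain.
Put B9 (44 ft³) in storage unit 6; 31 ft³ remain.
Put B10 (6 ft³) in storage unit 3; 21 ft³ remain.
Put B11 (50 ft³) in storage unit 7; 25 ft³ remain.
Put B12 (12 ft³) in storage unit 3; 9 ft³ remain.
Final storage units: [19,53] [44,19,8] [48,6,12] [49] [56] [44] [50].

7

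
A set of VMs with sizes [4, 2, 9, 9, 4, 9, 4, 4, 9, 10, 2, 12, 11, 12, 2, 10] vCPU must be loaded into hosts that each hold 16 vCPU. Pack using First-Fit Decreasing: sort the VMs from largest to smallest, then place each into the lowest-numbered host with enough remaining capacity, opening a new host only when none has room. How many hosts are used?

Sorted descending: 12, 12, 11, 10, 10, 9, 9, 9, 9, 4, 4, 4, 4, 2, 2, 2.
host 1: place 12 vCPU, 4 vCPU left
host 2: place 12 vCPU, 4 vCPU left
host 3: place 11 vCPU, 5 vCPU left
host 4: place 10 vCPU, 6 vCPU left
host 5: place 10 vCPU, 6 vCPU left
host 6: place 9 vCPU, 7 vCPU left
host 7: place 9 vCPU, 7 vCPU left
host 8: place 9 vCPU, 7 vCPU left
host 9: place 9 vCPU, 7 vCPU left
host 1: place 4 vCPU, 0 vCPU left
host 2: place 4 vCPU, 0 vCPU left
host 3: place 4 vCPU, 1 vCPU left
host 4: place 4 vCPU, 2 vCPU left
host 4: place 2 vCPU, 0 vCPU left
host 5: place 2 vCPU, 4 vCPU left
host 5: place 2 vCPU, 2 vCPU left

9 hosts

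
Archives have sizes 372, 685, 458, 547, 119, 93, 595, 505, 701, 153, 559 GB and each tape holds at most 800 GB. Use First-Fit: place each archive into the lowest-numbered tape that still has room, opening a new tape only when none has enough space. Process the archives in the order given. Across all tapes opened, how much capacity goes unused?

Put 372 GB in tape 1; 428 GB remain.
Put 685 GB in tape 2; 115 GB remain.
Put 458 GB in tape 3; 342 GB remain.
Put 547 GB in tape 4; 253 GB remain.
Put 119 GB in tape 1; 309 GB remain.
Put 93 GB in tape 1; 216 GB remain.
Put 595 GB in tape 5; 205 GB remain.
Put 505 GB in tape 6; 295 GB remain.
Put 701 GB in tape 7; 99 GB remain.
Put 153 GB in tape 1; 63 GB remain.
Put 559 GB in tape 8; 241 GB remain.
8 tapes × 800 GB = 6400 GB; used 4787 GB; unused 1613 GB.

1613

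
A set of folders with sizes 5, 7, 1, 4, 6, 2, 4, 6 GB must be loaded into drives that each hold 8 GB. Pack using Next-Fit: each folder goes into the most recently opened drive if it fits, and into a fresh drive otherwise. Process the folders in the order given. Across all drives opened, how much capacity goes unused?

13

5 GB → drive 1 (remaining 3 GB)
7 GB → drive 2 (remaining 1 GB)
1 GB → drive 2 (remaining 0 GB)
4 GB → drive 3 (remaining 4 GB)
6 GB → drive 4 (remaining 2 GB)
2 GB → drive 4 (remaining 0 GB)
4 GB → drive 5 (remaining 4 GB)
6 GB → drive 6 (remaining 2 GB)
6 drives × 8 GB = 48 GB; used 35 GB; unused 13 GB.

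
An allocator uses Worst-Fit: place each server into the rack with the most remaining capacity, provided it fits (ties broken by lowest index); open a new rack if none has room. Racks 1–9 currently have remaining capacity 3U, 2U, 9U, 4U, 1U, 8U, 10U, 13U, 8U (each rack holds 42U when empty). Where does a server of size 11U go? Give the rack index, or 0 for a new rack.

8

Racks with room: rack 8 (13U).
Most room is rack 8 with 13U free.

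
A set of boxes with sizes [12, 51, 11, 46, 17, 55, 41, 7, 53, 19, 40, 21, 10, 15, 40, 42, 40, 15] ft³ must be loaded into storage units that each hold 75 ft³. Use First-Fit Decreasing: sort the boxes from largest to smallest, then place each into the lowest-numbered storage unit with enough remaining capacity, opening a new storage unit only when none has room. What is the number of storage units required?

Sorted descending: 55, 53, 51, 46, 42, 41, 40, 40, 40, 21, 19, 17, 15, 15, 12, 11, 10, 7.
storage unit 1: place 55 ft³, 20 ft³ left
storage unit 2: place 53 ft³, 22 ft³ left
storage unit 3: place 51 ft³, 24 ft³ left
storage unit 4: place 46 ft³, 29 ft³ left
storage unit 5: place 42 ft³, 33 ft³ left
storage unit 6: place 41 ft³, 34 ft³ left
storage unit 7: place 40 ft³, 35 ft³ left
storage unit 8: place 40 ft³, 35 ft³ left
storage unit 9: place 40 ft³, 35 ft³ left
storage unit 2: place 21 ft³, 1 ft³ left
storage unit 1: place 19 ft³, 1 ft³ left
storage unit 3: place 17 ft³, 7 ft³ left
storage unit 4: place 15 ft³, 14 ft³ left
storage unit 5: place 15 ft³, 18 ft³ left
storage unit 4: place 12 ft³, 2 ft³ left
storage unit 5: place 11 ft³, 7 ft³ left
storage unit 6: place 10 ft³, 24 ft³ left
storage unit 3: place 7 ft³, 0 ft³ left
Final storage units: [55,19] [53,21] [51,17,7] [46,15,12] [42,15,11] [41,10] [40] [40] [40].

9 storage units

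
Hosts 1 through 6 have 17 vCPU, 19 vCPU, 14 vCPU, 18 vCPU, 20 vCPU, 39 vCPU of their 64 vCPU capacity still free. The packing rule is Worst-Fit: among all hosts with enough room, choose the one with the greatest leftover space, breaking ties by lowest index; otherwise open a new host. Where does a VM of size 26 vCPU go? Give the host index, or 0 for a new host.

Hosts with room: host 6 (39 vCPU).
Most room is host 6 with 39 vCPU free.

6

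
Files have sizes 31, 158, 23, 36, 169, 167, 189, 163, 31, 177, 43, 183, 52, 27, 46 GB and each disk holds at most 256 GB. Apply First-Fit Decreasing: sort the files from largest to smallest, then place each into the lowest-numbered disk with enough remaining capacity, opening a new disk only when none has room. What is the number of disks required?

7

Sorted descending: 189, 183, 177, 169, 167, 163, 158, 52, 46, 43, 36, 31, 31, 27, 23.
189 GB → disk 1 (remaining 67 GB)
183 GB → disk 2 (remaining 73 GB)
177 GB → disk 3 (remaining 79 GB)
169 GB → disk 4 (remaining 87 GB)
167 GB → disk 5 (remaining 89 GB)
163 GB → disk 6 (remaining 93 GB)
158 GB → disk 7 (remaining 98 GB)
52 GB → disk 1 (remaining 15 GB)
46 GB → disk 2 (remaining 27 GB)
43 GB → disk 3 (remaining 36 GB)
36 GB → disk 3 (remaining 0 GB)
31 GB → disk 4 (remaining 56 GB)
31 GB → disk 4 (remaining 25 GB)
27 GB → disk 2 (remaining 0 GB)
23 GB → disk 4 (remaining 2 GB)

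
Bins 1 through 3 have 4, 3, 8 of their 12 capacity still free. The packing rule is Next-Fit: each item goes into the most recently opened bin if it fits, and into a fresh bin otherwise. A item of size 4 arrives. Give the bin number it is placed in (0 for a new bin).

3

Next-Fit only looks at bin 3, which has 8 free.
4 fits there.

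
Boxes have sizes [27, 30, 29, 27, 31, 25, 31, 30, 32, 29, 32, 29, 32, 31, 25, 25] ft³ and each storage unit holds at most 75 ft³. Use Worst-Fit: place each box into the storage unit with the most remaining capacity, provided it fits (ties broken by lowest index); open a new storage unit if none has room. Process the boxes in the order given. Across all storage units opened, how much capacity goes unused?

135

storage unit 1: place 27 ft³, 48 ft³ left
storage unit 1: place 30 ft³, 18 ft³ left
storage unit 2: place 29 ft³, 46 ft³ left
storage unit 2: place 27 ft³, 19 ft³ left
storage unit 3: place 31 ft³, 44 ft³ left
storage unit 3: place 25 ft³, 19 ft³ left
storage unit 4: place 31 ft³, 44 ft³ left
storage unit 4: place 30 ft³, 14 ft³ left
storage unit 5: place 32 ft³, 43 ft³ left
storage unit 5: place 29 ft³, 14 ft³ left
storage unit 6: place 32 ft³, 43 ft³ left
storage unit 6: place 29 ft³, 14 ft³ left
storage unit 7: place 32 ft³, 43 ft³ left
storage unit 7: place 31 ft³, 12 ft³ left
storage unit 8: place 25 ft³, 50 ft³ left
storage unit 8: place 25 ft³, 25 ft³ left
8 storage units × 75 ft³ = 600 ft³; used 465 ft³; unused 135 ft³.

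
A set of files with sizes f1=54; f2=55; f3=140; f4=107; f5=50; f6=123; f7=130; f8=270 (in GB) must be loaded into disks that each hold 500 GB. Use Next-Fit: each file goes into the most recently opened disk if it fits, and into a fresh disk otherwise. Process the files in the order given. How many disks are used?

3 disks

f1 (54 GB) → disk 1 (remaining 446 GB)
f2 (55 GB) → disk 1 (remaining 391 GB)
f3 (140 GB) → disk 1 (remaining 251 GB)
f4 (107 GB) → disk 1 (remaining 144 GB)
f5 (50 GB) → disk 1 (remaining 94 GB)
f6 (123 GB) → disk 2 (remaining 377 GB)
f7 (130 GB) → disk 2 (remaining 247 GB)
f8 (270 GB) → disk 3 (remaining 230 GB)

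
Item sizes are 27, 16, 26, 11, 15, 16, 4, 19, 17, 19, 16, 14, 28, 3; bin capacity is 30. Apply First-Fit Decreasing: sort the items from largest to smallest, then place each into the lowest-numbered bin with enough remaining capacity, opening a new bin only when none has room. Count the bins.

Sorted descending: 28, 27, 26, 19, 19, 17, 16, 16, 16, 15, 14, 11, 4, 3.
bin 1: place 28, 2 left
bin 2: place 27, 3 left
bin 3: place 26, 4 left
bin 4: place 19, 11 left
bin 5: place 19, 11 left
bin 6: place 17, 13 left
bin 7: place 16, 14 left
bin 8: place 16, 14 left
bin 9: place 16, 14 left
bin 10: place 15, 15 left
bin 7: place 14, 0 left
bin 4: place 11, 0 left
bin 3: place 4, 0 left
bin 2: place 3, 0 left

10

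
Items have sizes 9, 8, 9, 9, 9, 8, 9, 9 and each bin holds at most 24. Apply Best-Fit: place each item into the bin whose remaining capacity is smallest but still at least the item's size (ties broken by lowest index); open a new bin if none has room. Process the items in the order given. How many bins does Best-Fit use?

4 bins

9 → bin 1 (remaining 15)
8 → bin 1 (remaining 7)
9 → bin 2 (remaining 15)
9 → bin 2 (remaining 6)
9 → bin 3 (remaining 15)
8 → bin 3 (remaining 7)
9 → bin 4 (remaining 15)
9 → bin 4 (remaining 6)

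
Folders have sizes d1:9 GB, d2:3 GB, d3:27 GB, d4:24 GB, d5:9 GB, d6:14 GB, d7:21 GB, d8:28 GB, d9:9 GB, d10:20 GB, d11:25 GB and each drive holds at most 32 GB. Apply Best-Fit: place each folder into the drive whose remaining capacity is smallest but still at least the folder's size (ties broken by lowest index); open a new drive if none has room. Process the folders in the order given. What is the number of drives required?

8

drive 1: place d1 (9 GB), 23 GB left
drive 1: place d2 (3 GB), 20 GB left
drive 2: place d3 (27 GB), 5 GB left
drive 3: place d4 (24 GB), 8 GB left
drive 1: place d5 (9 GB), 11 GB left
drive 4: place d6 (14 GB), 18 GB left
drive 5: place d7 (21 GB), 11 GB left
drive 6: place d8 (28 GB), 4 GB left
drive 1: place d9 (9 GB), 2 GB left
drive 7: place d10 (20 GB), 12 GB left
drive 8: place d11 (25 GB), 7 GB left
Final drives: [9,3,9,9] [27] [24] [14] [21] [28] [20] [25].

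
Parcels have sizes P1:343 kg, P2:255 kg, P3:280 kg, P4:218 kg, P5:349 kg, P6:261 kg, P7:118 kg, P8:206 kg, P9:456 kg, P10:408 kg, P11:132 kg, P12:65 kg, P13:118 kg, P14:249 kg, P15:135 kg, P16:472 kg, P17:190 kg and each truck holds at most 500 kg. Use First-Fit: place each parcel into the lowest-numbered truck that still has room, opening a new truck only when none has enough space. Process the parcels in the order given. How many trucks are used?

10 trucks

truck 1: place P1 (343 kg), 157 kg left
truck 2: place P2 (255 kg), 245 kg left
truck 3: place P3 (280 kg), 220 kg left
truck 2: place P4 (218 kg), 27 kg left
truck 4: place P5 (349 kg), 151 kg left
truck 5: place P6 (261 kg), 239 kg left
truck 1: place P7 (118 kg), 39 kg left
truck 3: place P8 (206 kg), 14 kg left
truck 6: place P9 (456 kg), 44 kg left
truck 7: place P10 (408 kg), 92 kg left
truck 4: place P11 (132 kg), 19 kg left
truck 5: place P12 (65 kg), 174 kg left
truck 5: place P13 (118 kg), 56 kg left
truck 8: place P14 (249 kg), 251 kg left
truck 8: place P15 (135 kg), 116 kg left
truck 9: place P16 (472 kg), 28 kg left
truck 10: place P17 (190 kg), 310 kg left
Final trucks: [343,118] [255,218] [280,206] [349,132] [261,65,118] [456] [408] [249,135] [472] [190].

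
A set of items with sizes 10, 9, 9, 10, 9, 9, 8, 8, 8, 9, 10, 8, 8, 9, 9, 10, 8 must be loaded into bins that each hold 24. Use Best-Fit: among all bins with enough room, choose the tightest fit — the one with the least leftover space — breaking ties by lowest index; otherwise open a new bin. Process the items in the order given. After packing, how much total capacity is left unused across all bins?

41

10 → bin 1 (remaining 14)
9 → bin 1 (remaining 5)
9 → bin 2 (remaining 15)
10 → bin 2 (remaining 5)
9 → bin 3 (remaining 15)
9 → bin 3 (remaining 6)
8 → bin 4 (remaining 16)
8 → bin 4 (remaining 8)
8 → bin 4 (remaining 0)
9 → bin 5 (remaining 15)
10 → bin 5 (remaining 5)
8 → bin 6 (remaining 16)
8 → bin 6 (remaining 8)
9 → bin 7 (remaining 15)
9 → bin 7 (remaining 6)
10 → bin 8 (remaining 14)
8 → bin 6 (remaining 0)
8 bins × 24 = 192; used 151; unused 41.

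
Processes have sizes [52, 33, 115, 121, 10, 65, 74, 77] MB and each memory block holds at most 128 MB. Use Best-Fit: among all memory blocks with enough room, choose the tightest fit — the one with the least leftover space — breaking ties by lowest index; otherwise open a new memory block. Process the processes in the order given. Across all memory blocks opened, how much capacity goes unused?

memory block 1: place 52 MB, 76 MB left
memory block 1: place 33 MB, 43 MB left
memory block 2: place 115 MB, 13 MB left
memory block 3: place 121 MB, 7 MB left
memory block 2: place 10 MB, 3 MB left
memory block 4: place 65 MB, 63 MB left
memory block 5: place 74 MB, 54 MB left
memory block 6: place 77 MB, 51 MB left
6 memory blocks × 128 MB = 768 MB; used 547 MB; unused 221 MB.

221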